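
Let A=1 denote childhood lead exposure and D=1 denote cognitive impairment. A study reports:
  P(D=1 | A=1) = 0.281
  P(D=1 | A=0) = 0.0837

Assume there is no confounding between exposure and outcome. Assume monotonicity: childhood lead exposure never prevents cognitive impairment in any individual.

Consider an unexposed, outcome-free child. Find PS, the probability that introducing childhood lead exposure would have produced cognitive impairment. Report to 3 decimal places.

PS ≈ 0.215

Let p₁ = 0.281, p₀ = 0.0837.
Under exogeneity and monotonicity, PS = (p₁ − p₀) / (1 − p₀).
PS = (0.281 − 0.0837) / (1 − 0.0837) = 0.1973 / 0.9163 ≈ 0.2153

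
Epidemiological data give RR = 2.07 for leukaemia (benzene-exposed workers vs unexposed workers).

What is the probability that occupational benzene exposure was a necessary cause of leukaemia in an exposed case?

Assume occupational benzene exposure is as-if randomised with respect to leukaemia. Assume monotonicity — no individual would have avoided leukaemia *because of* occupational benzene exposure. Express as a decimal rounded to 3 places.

Under exogeneity and monotonicity, PN = (RR − 1) / RR = 1 − 1/RR.
PN = (2.07 − 1) / 2.07 = 1.07 / 2.07 ≈ 0.5169

PN ≈ 0.517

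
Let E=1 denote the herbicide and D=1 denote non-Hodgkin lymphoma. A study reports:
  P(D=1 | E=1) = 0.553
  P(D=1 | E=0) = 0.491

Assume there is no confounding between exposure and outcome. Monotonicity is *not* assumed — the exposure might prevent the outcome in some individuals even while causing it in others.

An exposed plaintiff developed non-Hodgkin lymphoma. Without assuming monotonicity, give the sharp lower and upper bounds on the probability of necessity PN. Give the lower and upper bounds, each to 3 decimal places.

Let p₁ = 0.553, p₀ = 0.491.
Under exogeneity alone the bounds on PN are max{0,(p₁−p₀)/p₁} ≤ PN ≤ min{1,(1−p₀)/p₁}.
  lower = (p₁ − p₀)/p₁ = 0.062 / 0.553 ≈ 0.1121
  upper = min{1, (1 − p₀)/p₁} = 0.509 / 0.553 ≈ 0.9204

0.112 ≤ PN ≤ 0.920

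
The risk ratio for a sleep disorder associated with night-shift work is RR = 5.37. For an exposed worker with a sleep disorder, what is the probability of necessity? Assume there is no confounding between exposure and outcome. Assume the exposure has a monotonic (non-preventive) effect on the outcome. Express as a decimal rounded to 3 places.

Under exogeneity and monotonicity, PN = (RR − 1) / RR = 1 − 1/RR.
PN = (5.37 − 1) / 5.37 = 4.37 / 5.37 ≈ 0.8138

PN ≈ 0.814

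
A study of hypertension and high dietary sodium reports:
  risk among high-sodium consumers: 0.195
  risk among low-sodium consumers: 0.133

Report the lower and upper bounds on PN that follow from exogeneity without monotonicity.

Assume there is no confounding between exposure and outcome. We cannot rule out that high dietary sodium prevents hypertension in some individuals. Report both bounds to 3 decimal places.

0.318 ≤ PN ≤ 1.000

Let p₁ = 0.195, p₀ = 0.133.
Under exogeneity alone the bounds on PN are max{0,(p₁−p₀)/p₁} ≤ PN ≤ min{1,(1−p₀)/p₁}.
  lower = (p₁ − p₀)/p₁ = 0.062 / 0.195 ≈ 0.3179
  upper = min{1, (1 − p₀)/p₁} = 0.867 / 0.195 ≈ 4.4462 → capped at 1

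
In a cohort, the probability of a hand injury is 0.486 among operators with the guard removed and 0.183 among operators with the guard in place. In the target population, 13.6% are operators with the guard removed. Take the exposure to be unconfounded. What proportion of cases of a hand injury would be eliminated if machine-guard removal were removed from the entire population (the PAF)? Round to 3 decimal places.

PAF ≈ 0.184

Let p₁ = 0.486, p₀ = 0.183.
Overall risk P(Y=1) = π·p₁ + (1−π)·p₀ = 0.136×0.486 + 0.864×0.183 = 0.22421.
Under exogeneity, PAF = [P(Y=1) − p₀] / P(Y=1).
PAF = (0.22421 − 0.183) / 0.22421 ≈ 0.1838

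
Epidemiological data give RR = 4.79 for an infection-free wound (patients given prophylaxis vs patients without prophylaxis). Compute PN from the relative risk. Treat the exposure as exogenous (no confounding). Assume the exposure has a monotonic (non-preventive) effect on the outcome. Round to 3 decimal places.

Under exogeneity and monotonicity, PN = (RR − 1) / RR = 1 − 1/RR.
PN = (4.79 − 1) / 4.79 = 3.79 / 4.79 ≈ 0.7912

PN ≈ 0.791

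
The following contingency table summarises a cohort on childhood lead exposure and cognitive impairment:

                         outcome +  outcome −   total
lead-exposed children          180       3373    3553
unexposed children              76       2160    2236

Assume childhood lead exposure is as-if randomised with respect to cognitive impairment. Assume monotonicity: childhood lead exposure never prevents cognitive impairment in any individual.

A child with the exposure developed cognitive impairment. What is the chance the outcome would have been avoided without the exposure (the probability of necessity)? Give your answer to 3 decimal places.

PN ≈ 0.329

p₁ = P(outcome | exposed) = 180/3553 = 0.050661
p₀ = P(outcome | unexposed) = 76/2236 = 0.033989
Under exogeneity and monotonicity, PN = (p₁ − p₀)/p₁.
PN = (0.050661 − 0.033989) / 0.050661 ≈ 0.3291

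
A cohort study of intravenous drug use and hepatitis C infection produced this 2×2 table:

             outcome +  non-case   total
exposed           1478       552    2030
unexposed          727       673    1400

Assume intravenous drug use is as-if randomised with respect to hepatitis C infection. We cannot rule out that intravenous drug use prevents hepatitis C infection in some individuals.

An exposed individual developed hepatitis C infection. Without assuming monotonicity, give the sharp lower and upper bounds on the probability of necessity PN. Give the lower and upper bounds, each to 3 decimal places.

p₁ = P(outcome | exposed) = 1478/2030 = 0.72808
p₀ = P(outcome | unexposed) = 727/1400 = 0.51929
Under exogeneity alone the bounds on PN are max{0,(p₁−p₀)/p₁} ≤ PN ≤ min{1,(1−p₀)/p₁}.
  lower = (p₁ − p₀)/p₁ = 0.20879 / 0.72808 ≈ 0.2868
  upper = min{1, (1 − p₀)/p₁} = 0.48071 / 0.72808 ≈ 0.6603

0.287 ≤ PN ≤ 0.660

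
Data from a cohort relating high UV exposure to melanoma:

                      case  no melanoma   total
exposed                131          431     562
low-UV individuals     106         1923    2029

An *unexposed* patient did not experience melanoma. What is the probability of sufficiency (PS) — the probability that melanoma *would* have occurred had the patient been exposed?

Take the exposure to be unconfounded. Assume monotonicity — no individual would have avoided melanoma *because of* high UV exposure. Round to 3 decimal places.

p₁ = P(outcome | exposed) = 131/562 = 0.2331
p₀ = P(outcome | unexposed) = 106/2029 = 0.052242
Under exogeneity and monotonicity, PS = (p₁ − p₀) / (1 − p₀).
PS = (0.2331 − 0.052242) / (1 − 0.052242) = 0.18085 / 0.94776 ≈ 0.1908

PS ≈ 0.191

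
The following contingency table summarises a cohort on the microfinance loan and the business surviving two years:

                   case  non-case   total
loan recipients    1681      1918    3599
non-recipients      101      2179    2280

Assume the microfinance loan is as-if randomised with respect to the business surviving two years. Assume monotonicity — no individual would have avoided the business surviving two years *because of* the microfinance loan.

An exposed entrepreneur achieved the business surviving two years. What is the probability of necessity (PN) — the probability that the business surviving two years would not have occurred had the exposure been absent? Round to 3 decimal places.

p₁ = P(outcome | exposed) = 1681/3599 = 0.46707
p₀ = P(outcome | unexposed) = 101/2280 = 0.044298
Under exogeneity and monotonicity, PN = (p₁ − p₀)/p₁.
PN = (0.46707 − 0.044298) / 0.46707 ≈ 0.9052

PN ≈ 0.905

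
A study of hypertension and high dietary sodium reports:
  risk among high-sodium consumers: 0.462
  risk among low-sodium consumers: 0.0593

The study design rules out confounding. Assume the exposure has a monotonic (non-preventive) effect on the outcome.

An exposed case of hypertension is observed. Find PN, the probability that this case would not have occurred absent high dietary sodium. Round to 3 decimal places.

Let p₁ = 0.462, p₀ = 0.0593.
Under exogeneity and monotonicity, PN = (p₁ − p₀) / p₁.
PN = (0.462 − 0.0593) / 0.462 = 0.4027 / 0.462 ≈ 0.8716

PN ≈ 0.872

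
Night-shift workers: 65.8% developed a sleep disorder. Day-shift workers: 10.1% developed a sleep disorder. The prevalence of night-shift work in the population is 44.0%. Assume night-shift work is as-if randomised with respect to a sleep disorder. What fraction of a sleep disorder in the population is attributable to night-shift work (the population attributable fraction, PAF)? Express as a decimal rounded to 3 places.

p₁ = 0.658, p₀ = 0.101.
Overall risk P(Y=1) = π·p₁ + (1−π)·p₀ = 0.44×0.658 + 0.56×0.101 = 0.34608.
Under exogeneity, PAF = [P(Y=1) − p₀] / P(Y=1).
PAF = (0.34608 − 0.101) / 0.34608 ≈ 0.7082

PAF ≈ 0.708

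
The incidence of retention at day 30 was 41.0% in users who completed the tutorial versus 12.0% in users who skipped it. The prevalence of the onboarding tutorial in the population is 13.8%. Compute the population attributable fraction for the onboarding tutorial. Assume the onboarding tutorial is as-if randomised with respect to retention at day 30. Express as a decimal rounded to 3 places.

PAF ≈ 0.250

p₁ = 0.41, p₀ = 0.12.
Overall risk P(Y=1) = π·p₁ + (1−π)·p₀ = 0.138×0.41 + 0.862×0.12 = 0.16002.
Under exogeneity, PAF = [P(Y=1) − p₀] / P(Y=1).
PAF = (0.16002 − 0.12) / 0.16002 ≈ 0.2501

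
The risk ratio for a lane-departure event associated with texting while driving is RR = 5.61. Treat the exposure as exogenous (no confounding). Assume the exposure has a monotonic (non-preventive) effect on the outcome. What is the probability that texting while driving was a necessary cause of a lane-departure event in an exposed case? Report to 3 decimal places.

Under exogeneity and monotonicity, PN = (RR − 1) / RR = 1 − 1/RR.
PN = (5.61 − 1) / 5.61 = 4.61 / 5.61 ≈ 0.8217

PN ≈ 0.822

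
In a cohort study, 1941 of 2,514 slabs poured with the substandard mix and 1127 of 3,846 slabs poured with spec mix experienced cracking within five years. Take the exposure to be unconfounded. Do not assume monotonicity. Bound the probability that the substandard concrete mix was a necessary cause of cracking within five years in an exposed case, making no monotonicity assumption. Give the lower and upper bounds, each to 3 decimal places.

0.620 ≤ PN ≤ 0.916

p₁ = P(outcome | exposed) = 1941/2514 = 0.77208
p₀ = P(outcome | unexposed) = 1127/3846 = 0.29303
Under exogeneity alone the bounds on PN are max{0,(p₁−p₀)/p₁} ≤ PN ≤ min{1,(1−p₀)/p₁}.
  lower = (p₁ − p₀)/p₁ = 0.47904 / 0.77208 ≈ 0.6205
  upper = min{1, (1 − p₀)/p₁} = 0.70697 / 0.77208 ≈ 0.9157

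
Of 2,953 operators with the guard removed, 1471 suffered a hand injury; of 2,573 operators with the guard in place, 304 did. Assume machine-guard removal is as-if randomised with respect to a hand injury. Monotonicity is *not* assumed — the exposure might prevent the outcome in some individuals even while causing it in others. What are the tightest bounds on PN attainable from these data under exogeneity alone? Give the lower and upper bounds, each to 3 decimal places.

p₁ = P(outcome | exposed) = 1471/2953 = 0.49814
p₀ = P(outcome | unexposed) = 304/2573 = 0.11815
Under exogeneity alone the bounds on PN are max{0,(p₁−p₀)/p₁} ≤ PN ≤ min{1,(1−p₀)/p₁}.
  lower = (p₁ − p₀)/p₁ = 0.37999 / 0.49814 ≈ 0.7628
  upper = min{1, (1 − p₀)/p₁} = 0.88185 / 0.49814 ≈ 1.7703 → capped at 1

0.763 ≤ PN ≤ 1.000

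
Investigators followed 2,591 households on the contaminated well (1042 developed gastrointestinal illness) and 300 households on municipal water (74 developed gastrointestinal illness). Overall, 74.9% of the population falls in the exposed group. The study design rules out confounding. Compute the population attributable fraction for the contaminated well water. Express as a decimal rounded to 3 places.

PAF ≈ 0.321

p₁ = P(outcome | exposed) = 1042/2591 = 0.40216
p₀ = P(outcome | unexposed) = 74/300 = 0.24667
Overall risk P(Y=1) = π·p₁ + (1−π)·p₀ = 0.749×0.40216 + 0.251×0.24667 = 0.36313.
Under exogeneity, PAF = [P(Y=1) − p₀] / P(Y=1).
PAF = (0.36313 − 0.24667) / 0.36313 ≈ 0.3207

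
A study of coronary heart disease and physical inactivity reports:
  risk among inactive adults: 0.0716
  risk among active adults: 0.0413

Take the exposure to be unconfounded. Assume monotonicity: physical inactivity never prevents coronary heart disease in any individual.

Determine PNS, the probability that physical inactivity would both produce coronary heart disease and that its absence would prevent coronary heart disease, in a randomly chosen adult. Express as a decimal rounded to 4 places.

Let p₁ = 0.0716, p₀ = 0.0413.
Under exogeneity and monotonicity, PNS = p₁ − p₀.
PNS = 0.0716 − 0.0413 = 0.0303

PNS ≈ 0.0303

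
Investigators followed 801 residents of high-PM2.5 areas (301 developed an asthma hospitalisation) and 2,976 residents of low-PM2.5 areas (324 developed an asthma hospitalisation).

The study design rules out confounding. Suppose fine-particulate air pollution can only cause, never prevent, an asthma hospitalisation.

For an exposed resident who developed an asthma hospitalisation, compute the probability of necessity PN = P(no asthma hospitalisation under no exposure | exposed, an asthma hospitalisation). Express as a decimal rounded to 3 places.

p₁ = P(outcome | exposed) = 301/801 = 0.37578
p₀ = P(outcome | unexposed) = 324/2976 = 0.10887
Under exogeneity and monotonicity, PN = (p₁ − p₀) / p₁.
PN = (0.37578 − 0.10887) / 0.37578 = 0.26691 / 0.37578 ≈ 0.7103

PN ≈ 0.710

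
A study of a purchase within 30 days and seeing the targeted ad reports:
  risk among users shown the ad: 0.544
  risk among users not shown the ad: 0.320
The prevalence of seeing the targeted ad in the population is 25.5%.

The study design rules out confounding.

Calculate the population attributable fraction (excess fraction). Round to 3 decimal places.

PAF ≈ 0.151

Let p₁ = 0.544, p₀ = 0.32.
Overall risk P(Y=1) = π·p₁ + (1−π)·p₀ = 0.255×0.544 + 0.745×0.32 = 0.37712.
Under exogeneity, PAF = [P(Y=1) − p₀] / P(Y=1).
PAF = (0.37712 − 0.32) / 0.37712 ≈ 0.1515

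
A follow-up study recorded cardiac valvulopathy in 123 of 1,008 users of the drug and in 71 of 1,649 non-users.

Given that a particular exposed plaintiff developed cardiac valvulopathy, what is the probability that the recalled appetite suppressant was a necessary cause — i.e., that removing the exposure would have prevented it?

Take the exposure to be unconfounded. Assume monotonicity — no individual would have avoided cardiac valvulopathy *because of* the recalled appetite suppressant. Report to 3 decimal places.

PN ≈ 0.647

p₁ = P(outcome | exposed) = 123/1008 = 0.12202
p₀ = P(outcome | unexposed) = 71/1649 = 0.043056
Under exogeneity and monotonicity, PN = (p₁ − p₀) / p₁.
PN = (0.12202 − 0.043056) / 0.12202 = 0.078967 / 0.12202 ≈ 0.6471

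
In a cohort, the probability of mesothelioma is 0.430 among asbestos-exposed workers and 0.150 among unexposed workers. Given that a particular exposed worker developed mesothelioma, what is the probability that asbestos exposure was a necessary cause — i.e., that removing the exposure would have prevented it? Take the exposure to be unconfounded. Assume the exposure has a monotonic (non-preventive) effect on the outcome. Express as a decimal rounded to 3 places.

PN ≈ 0.651

Let p₁ = 0.43, p₀ = 0.15.
Under exogeneity and monotonicity, PN = (p₁ − p₀) / p₁.
PN = (0.43 − 0.15) / 0.43 = 0.28 / 0.43 ≈ 0.6512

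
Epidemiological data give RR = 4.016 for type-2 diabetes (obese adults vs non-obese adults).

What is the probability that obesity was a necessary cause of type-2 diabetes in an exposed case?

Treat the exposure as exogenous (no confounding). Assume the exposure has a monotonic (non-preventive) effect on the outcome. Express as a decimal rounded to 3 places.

PN ≈ 0.751

Under exogeneity and monotonicity, PN = (RR − 1) / RR = 1 − 1/RR.
PN = (4.016 − 1) / 4.016 = 3.016 / 4.016 ≈ 0.7510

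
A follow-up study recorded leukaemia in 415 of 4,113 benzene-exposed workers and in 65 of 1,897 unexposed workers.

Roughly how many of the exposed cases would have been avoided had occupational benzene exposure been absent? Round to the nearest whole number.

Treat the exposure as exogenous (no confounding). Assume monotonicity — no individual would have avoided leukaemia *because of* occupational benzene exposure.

p₁ = P(outcome | exposed) = 415/4113 = 0.1009
p₀ = P(outcome | unexposed) = 65/1897 = 0.034265
PN = (p₁ − p₀)/p₁ = (0.1009 − 0.034265) / 0.1009 ≈ 0.66041.
Attributable cases ≈ PN × (exposed cases) = 0.66041 × 415 ≈ 274.07.

about 274 cases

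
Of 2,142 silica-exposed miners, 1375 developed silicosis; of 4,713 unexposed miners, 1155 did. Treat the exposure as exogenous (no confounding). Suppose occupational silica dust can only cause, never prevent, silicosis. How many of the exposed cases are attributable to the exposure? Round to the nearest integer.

about 850 cases

p₁ = P(outcome | exposed) = 1375/2142 = 0.64192
p₀ = P(outcome | unexposed) = 1155/4713 = 0.24507
PN = (p₁ − p₀)/p₁ = (0.64192 − 0.24507) / 0.64192 ≈ 0.61823.
Attributable cases ≈ PN × (exposed cases) = 0.61823 × 1375 ≈ 850.07.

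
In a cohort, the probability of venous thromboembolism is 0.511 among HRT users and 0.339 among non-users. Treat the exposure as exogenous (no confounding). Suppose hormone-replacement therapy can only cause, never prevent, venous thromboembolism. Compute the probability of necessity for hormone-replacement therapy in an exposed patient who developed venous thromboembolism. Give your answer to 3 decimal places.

PN ≈ 0.337

Let p₁ = 0.511, p₀ = 0.339.
Under exogeneity and monotonicity, PN = (p₁ − p₀) / p₁.
PN = (0.511 − 0.339) / 0.511 = 0.172 / 0.511 ≈ 0.3366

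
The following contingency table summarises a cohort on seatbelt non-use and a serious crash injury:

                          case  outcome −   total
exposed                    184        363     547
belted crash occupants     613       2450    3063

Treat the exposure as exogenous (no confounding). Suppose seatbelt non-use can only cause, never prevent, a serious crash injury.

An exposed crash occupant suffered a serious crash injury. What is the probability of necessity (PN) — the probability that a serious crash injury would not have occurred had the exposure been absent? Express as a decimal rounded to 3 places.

p₁ = P(outcome | exposed) = 184/547 = 0.33638
p₀ = P(outcome | unexposed) = 613/3063 = 0.20013
Under exogeneity and monotonicity, PN = (p₁ − p₀) / p₁.
PN = (0.33638 − 0.20013) / 0.33638 = 0.13625 / 0.33638 ≈ 0.4050

PN ≈ 0.405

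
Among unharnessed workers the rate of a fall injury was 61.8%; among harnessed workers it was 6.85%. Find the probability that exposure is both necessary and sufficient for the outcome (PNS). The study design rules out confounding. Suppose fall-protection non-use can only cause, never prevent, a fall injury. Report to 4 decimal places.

p₁ = 0.618, p₀ = 0.0685.
Under exogeneity and monotonicity, PNS = p₁ − p₀.
PNS = 0.618 − 0.0685 = 0.5495

PNS ≈ 0.5495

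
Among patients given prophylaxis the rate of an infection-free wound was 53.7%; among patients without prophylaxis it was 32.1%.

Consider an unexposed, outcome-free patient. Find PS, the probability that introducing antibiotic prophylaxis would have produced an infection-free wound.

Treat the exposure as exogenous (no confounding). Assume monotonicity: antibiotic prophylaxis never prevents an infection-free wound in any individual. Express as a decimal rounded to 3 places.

p₁ = 0.537, p₀ = 0.321.
Under exogeneity and monotonicity, PS = (p₁ − p₀) / (1 − p₀).
PS = (0.537 − 0.321) / (1 − 0.321) = 0.216 / 0.679 ≈ 0.3181

PS ≈ 0.318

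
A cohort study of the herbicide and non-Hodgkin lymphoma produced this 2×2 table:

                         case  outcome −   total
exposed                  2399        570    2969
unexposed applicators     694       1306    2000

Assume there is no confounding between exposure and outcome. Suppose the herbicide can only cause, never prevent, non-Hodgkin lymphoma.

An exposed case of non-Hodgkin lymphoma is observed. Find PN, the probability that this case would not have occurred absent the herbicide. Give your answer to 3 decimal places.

PN ≈ 0.571

p₁ = P(outcome | exposed) = 2399/2969 = 0.80802
p₀ = P(outcome | unexposed) = 694/2000 = 0.347
Under exogeneity and monotonicity, PN = (p₁ − p₀)/p₁.
PN = (0.80802 − 0.347) / 0.80802 ≈ 0.5706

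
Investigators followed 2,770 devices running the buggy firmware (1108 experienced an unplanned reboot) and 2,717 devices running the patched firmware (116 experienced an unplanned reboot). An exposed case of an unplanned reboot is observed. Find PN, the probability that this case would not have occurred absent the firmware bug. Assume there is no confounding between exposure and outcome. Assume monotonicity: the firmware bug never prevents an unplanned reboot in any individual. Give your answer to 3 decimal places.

p₁ = P(outcome | exposed) = 1108/2770 = 0.4
p₀ = P(outcome | unexposed) = 116/2717 = 0.042694
Under exogeneity and monotonicity, PN = (p₁ − p₀) / p₁.
PN = (0.4 − 0.042694) / 0.4 = 0.35731 / 0.4 ≈ 0.8933

PN ≈ 0.893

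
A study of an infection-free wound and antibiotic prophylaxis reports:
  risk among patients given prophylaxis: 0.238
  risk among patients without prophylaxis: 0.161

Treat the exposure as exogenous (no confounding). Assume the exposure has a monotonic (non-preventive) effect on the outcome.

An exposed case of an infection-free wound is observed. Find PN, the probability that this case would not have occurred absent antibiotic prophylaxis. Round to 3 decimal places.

PN ≈ 0.324

Let p₁ = 0.238, p₀ = 0.161.
Under exogeneity and monotonicity, PN = (p₁ − p₀) / p₁.
PN = (0.238 − 0.161) / 0.238 = 0.077 / 0.238 ≈ 0.3235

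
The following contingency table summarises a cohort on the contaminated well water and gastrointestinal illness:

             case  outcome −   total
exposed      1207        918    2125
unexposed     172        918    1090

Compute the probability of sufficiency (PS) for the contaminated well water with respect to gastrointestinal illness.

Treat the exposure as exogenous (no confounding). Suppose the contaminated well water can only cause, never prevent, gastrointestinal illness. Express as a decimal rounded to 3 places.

PS ≈ 0.487

p₁ = P(outcome | exposed) = 1207/2125 = 0.568
p₀ = P(outcome | unexposed) = 172/1090 = 0.1578
Under exogeneity and monotonicity, PS = (p₁ − p₀)/(1 − p₀).
PS = (0.568 − 0.1578) / 0.8422 ≈ 0.4871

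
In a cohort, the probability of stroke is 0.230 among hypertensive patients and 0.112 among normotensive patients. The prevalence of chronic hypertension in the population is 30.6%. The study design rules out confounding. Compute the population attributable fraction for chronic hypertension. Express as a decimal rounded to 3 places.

Let p₁ = 0.23, p₀ = 0.112.
Overall risk P(Y=1) = π·p₁ + (1−π)·p₀ = 0.306×0.23 + 0.694×0.112 = 0.14811.
Under exogeneity, PAF = [P(Y=1) − p₀] / P(Y=1).
PAF = (0.14811 − 0.112) / 0.14811 ≈ 0.2438

PAF ≈ 0.244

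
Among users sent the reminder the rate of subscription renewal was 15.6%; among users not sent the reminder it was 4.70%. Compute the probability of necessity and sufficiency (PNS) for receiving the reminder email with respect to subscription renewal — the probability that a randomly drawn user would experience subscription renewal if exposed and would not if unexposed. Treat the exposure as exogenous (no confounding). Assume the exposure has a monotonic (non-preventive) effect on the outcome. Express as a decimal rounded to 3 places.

p₁ = 0.156, p₀ = 0.047.
Under exogeneity and monotonicity, PNS = p₁ − p₀.
PNS = 0.156 − 0.047 = 0.109

PNS ≈ 0.109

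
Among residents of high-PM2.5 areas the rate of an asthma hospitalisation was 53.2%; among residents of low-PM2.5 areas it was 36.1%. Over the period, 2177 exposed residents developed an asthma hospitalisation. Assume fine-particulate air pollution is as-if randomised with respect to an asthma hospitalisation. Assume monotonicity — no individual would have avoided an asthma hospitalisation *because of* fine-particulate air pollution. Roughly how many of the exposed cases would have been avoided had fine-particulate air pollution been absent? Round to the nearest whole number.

about 700 cases

p₁ = 0.532, p₀ = 0.361.
PN = (p₁ − p₀)/p₁ = (0.532 − 0.361) / 0.532 ≈ 0.32143.
Attributable cases ≈ PN × (exposed cases) = 0.32143 × 2177 ≈ 699.75.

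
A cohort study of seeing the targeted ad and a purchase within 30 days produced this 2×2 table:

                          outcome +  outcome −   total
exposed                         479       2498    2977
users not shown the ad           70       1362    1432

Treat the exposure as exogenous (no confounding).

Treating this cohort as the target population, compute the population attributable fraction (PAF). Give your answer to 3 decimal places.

p₁ = P(outcome | exposed) = 479/2977 = 0.1609
p₀ = P(outcome | unexposed) = 70/1432 = 0.048883
Exposure prevalence π = 2977/4409 = 0.67521; overall risk P(Y=1) = 0.12452.
Under exogeneity, PAF = [P(Y=1) − p₀]/P(Y=1).
PAF = (0.12452 − 0.048883) / 0.12452 ≈ 0.6074

PAF ≈ 0.607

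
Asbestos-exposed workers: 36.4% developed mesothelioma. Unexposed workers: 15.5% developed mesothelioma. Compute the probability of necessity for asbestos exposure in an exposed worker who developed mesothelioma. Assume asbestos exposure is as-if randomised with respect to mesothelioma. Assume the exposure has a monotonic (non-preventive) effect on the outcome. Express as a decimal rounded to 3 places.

p₁ = 0.364, p₀ = 0.155.
Under exogeneity and monotonicity, PN = (p₁ − p₀) / p₁.
PN = (0.364 − 0.155) / 0.364 = 0.209 / 0.364 ≈ 0.5742

PN ≈ 0.574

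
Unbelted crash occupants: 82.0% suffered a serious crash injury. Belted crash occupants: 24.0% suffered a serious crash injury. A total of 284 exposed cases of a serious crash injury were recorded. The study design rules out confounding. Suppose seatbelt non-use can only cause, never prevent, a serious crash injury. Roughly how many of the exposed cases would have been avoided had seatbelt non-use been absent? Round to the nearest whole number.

about 201 cases

p₁ = 0.82, p₀ = 0.24.
PN = (p₁ − p₀)/p₁ = (0.82 − 0.24) / 0.82 ≈ 0.70732.
Attributable cases ≈ PN × (exposed cases) = 0.70732 × 284 ≈ 200.88.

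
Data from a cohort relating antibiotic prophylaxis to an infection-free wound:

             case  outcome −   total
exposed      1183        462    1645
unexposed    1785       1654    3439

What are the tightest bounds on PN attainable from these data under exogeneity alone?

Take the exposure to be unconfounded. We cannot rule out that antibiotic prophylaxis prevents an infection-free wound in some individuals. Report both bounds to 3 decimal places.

p₁ = P(outcome | exposed) = 1183/1645 = 0.71915
p₀ = P(outcome | unexposed) = 1785/3439 = 0.51905
Under exogeneity alone the bounds on PN are max{0,(p₁−p₀)/p₁} ≤ PN ≤ min{1,(1−p₀)/p₁}.
  lower = (p₁ − p₀)/p₁ = 0.2001 / 0.71915 ≈ 0.2782
  upper = min{1, (1 − p₀)/p₁} = 0.48095 / 0.71915 ≈ 0.6688

0.278 ≤ PN ≤ 0.669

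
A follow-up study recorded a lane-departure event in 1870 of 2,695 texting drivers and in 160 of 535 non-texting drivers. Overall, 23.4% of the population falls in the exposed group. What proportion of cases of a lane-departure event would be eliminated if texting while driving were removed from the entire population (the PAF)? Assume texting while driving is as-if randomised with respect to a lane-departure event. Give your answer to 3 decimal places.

PAF ≈ 0.236

p₁ = P(outcome | exposed) = 1870/2695 = 0.69388
p₀ = P(outcome | unexposed) = 160/535 = 0.29907
Overall risk P(Y=1) = π·p₁ + (1−π)·p₀ = 0.234×0.69388 + 0.766×0.29907 = 0.39145.
Under exogeneity, PAF = [P(Y=1) − p₀] / P(Y=1).
PAF = (0.39145 − 0.29907) / 0.39145 ≈ 0.2360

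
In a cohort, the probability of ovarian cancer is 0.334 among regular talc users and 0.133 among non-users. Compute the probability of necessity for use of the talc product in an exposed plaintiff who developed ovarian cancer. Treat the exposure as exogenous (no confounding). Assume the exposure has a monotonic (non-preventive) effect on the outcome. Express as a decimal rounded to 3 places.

PN ≈ 0.602

Let p₁ = 0.334, p₀ = 0.133.
Under exogeneity and monotonicity, PN = (p₁ − p₀) / p₁.
PN = (0.334 − 0.133) / 0.334 = 0.201 / 0.334 ≈ 0.6018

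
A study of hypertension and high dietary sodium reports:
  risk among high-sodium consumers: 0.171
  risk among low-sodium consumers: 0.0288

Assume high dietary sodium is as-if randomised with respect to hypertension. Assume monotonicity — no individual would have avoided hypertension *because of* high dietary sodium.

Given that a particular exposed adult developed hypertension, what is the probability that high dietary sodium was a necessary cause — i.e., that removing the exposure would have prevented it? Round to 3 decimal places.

PN ≈ 0.832

Let p₁ = 0.171, p₀ = 0.0288.
Under exogeneity and monotonicity, PN = (p₁ − p₀) / p₁.
PN = (0.171 − 0.0288) / 0.171 = 0.1422 / 0.171 ≈ 0.8316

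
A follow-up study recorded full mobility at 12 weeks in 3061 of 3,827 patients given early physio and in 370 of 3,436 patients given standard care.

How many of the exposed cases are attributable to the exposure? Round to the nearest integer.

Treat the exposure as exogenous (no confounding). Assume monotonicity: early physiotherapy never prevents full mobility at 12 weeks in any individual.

about 2649 cases

p₁ = P(outcome | exposed) = 3061/3827 = 0.79984
p₀ = P(outcome | unexposed) = 370/3436 = 0.10768
PN = (p₁ − p₀)/p₁ = (0.79984 − 0.10768) / 0.79984 ≈ 0.86537.
Attributable cases ≈ PN × (exposed cases) = 0.86537 × 3061 ≈ 2648.90.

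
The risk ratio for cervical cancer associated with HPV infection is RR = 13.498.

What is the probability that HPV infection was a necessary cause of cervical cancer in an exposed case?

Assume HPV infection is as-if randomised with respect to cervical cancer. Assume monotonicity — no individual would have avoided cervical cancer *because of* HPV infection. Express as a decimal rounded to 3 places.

Under exogeneity and monotonicity, PN = (RR − 1) / RR = 1 − 1/RR.
PN = (13.498 − 1) / 13.498 = 12.5 / 13.498 ≈ 0.9259

PN ≈ 0.926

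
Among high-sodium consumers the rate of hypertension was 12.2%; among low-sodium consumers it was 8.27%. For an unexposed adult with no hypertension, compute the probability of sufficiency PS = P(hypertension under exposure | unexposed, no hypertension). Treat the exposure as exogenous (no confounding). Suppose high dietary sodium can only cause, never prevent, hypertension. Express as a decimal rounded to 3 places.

p₁ = 0.122, p₀ = 0.0827.
Under exogeneity and monotonicity, PS = (p₁ − p₀) / (1 − p₀).
PS = (0.122 − 0.0827) / (1 − 0.0827) = 0.0393 / 0.9173 ≈ 0.0428

PS ≈ 0.043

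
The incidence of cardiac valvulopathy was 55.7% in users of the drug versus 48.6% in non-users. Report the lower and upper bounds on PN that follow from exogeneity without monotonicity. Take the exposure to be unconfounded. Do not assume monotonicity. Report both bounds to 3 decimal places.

p₁ = 0.557, p₀ = 0.486.
Under exogeneity alone the bounds on PN are max{0,(p₁−p₀)/p₁} ≤ PN ≤ min{1,(1−p₀)/p₁}.
  lower = (p₁ − p₀)/p₁ = 0.071 / 0.557 ≈ 0.1275
  upper = min{1, (1 − p₀)/p₁} = 0.514 / 0.557 ≈ 0.9228

0.127 ≤ PN ≤ 0.923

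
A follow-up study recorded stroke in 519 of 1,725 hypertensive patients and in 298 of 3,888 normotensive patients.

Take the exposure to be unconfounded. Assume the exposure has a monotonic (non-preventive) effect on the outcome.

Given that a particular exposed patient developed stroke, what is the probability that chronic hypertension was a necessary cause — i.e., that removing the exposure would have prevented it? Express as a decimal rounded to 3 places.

p₁ = P(outcome | exposed) = 519/1725 = 0.30087
p₀ = P(outcome | unexposed) = 298/3888 = 0.076646
Under exogeneity and monotonicity, PN = (p₁ − p₀) / p₁.
PN = (0.30087 − 0.076646) / 0.30087 = 0.22422 / 0.30087 ≈ 0.7453

PN ≈ 0.745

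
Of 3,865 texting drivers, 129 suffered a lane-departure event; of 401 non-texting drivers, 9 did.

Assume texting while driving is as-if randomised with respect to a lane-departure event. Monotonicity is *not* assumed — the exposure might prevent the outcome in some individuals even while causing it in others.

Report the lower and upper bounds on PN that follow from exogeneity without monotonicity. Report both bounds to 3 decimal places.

0.328 ≤ PN ≤ 1.000

p₁ = P(outcome | exposed) = 129/3865 = 0.033376
p₀ = P(outcome | unexposed) = 9/401 = 0.022444
Under exogeneity alone the bounds on PN are max{0,(p₁−p₀)/p₁} ≤ PN ≤ min{1,(1−p₀)/p₁}.
  lower = (p₁ − p₀)/p₁ = 0.010933 / 0.033376 ≈ 0.3276
  upper = min{1, (1 − p₀)/p₁} = 0.97756 / 0.033376 ≈ 29.2888 → capped at 1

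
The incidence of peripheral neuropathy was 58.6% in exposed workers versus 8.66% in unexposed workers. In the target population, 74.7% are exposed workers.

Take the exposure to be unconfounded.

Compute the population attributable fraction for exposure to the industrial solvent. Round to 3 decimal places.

PAF ≈ 0.812

p₁ = 0.586, p₀ = 0.0866.
Overall risk P(Y=1) = π·p₁ + (1−π)·p₀ = 0.747×0.586 + 0.253×0.0866 = 0.45965.
Under exogeneity, PAF = [P(Y=1) − p₀] / P(Y=1).
PAF = (0.45965 − 0.0866) / 0.45965 ≈ 0.8116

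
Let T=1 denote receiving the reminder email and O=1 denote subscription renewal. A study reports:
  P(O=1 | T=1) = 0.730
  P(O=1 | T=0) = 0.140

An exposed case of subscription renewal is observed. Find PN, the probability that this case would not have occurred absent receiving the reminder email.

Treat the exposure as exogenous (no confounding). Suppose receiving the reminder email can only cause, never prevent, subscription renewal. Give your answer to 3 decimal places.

PN ≈ 0.808

Let p₁ = 0.73, p₀ = 0.14.
Under exogeneity and monotonicity, PN = (p₁ − p₀) / p₁.
PN = (0.73 − 0.14) / 0.73 = 0.59 / 0.73 ≈ 0.8082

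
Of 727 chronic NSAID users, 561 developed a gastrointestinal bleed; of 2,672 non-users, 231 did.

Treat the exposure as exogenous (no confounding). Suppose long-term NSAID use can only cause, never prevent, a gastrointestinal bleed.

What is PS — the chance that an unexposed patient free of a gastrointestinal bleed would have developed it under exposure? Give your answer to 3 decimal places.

PS ≈ 0.750

p₁ = P(outcome | exposed) = 561/727 = 0.77166
p₀ = P(outcome | unexposed) = 231/2672 = 0.086452
Under exogeneity and monotonicity, PS = (p₁ − p₀) / (1 − p₀).
PS = (0.77166 − 0.086452) / (1 − 0.086452) = 0.68521 / 0.91355 ≈ 0.7501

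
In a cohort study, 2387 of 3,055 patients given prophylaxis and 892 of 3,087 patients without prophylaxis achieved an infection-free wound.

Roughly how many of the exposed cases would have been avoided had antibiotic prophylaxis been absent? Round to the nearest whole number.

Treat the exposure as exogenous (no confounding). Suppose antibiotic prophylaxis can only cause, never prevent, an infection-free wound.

about 1504 cases

p₁ = P(outcome | exposed) = 2387/3055 = 0.78134
p₀ = P(outcome | unexposed) = 892/3087 = 0.28895
PN = (p₁ − p₀)/p₁ = (0.78134 − 0.28895) / 0.78134 ≈ 0.63018.
Attributable cases ≈ PN × (exposed cases) = 0.63018 × 2387 ≈ 1504.25.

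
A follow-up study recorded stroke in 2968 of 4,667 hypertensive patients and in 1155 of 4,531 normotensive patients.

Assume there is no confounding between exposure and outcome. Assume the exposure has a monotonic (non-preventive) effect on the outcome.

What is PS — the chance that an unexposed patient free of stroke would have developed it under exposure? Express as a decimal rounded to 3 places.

PS ≈ 0.511

p₁ = P(outcome | exposed) = 2968/4667 = 0.63595
p₀ = P(outcome | unexposed) = 1155/4531 = 0.25491
Under exogeneity and monotonicity, PS = (p₁ − p₀) / (1 − p₀).
PS = (0.63595 − 0.25491) / (1 − 0.25491) = 0.38104 / 0.74509 ≈ 0.5114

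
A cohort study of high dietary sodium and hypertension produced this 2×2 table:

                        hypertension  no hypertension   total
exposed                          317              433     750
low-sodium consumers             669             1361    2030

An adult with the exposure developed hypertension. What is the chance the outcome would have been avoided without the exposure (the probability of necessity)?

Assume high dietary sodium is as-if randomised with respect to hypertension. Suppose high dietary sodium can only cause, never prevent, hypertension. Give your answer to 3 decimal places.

p₁ = P(outcome | exposed) = 317/750 = 0.42267
p₀ = P(outcome | unexposed) = 669/2030 = 0.32956
Under exogeneity and monotonicity, PN = (p₁ − p₀) / p₁.
PN = (0.42267 − 0.32956) / 0.42267 = 0.09311 / 0.42267 ≈ 0.2203

PN ≈ 0.220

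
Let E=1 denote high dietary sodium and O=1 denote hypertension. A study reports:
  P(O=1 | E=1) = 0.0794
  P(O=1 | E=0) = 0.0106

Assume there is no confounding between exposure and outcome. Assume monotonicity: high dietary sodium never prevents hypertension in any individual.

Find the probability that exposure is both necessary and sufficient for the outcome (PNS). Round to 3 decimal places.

PNS ≈ 0.069

Let p₁ = 0.0794, p₀ = 0.0106.
Under exogeneity and monotonicity, PNS = p₁ − p₀.
PNS = 0.0794 − 0.0106 = 0.0688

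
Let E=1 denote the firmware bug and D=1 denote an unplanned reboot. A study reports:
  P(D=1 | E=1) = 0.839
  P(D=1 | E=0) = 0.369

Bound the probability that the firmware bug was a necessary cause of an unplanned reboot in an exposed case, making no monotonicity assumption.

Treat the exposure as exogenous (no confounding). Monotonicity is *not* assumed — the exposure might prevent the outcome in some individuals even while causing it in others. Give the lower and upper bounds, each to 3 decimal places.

Let p₁ = 0.839, p₀ = 0.369.
Under exogeneity alone the bounds on PN are max{0,(p₁−p₀)/p₁} ≤ PN ≤ min{1,(1−p₀)/p₁}.
  lower = (p₁ − p₀)/p₁ = 0.47 / 0.839 ≈ 0.5602
  upper = min{1, (1 − p₀)/p₁} = 0.631 / 0.839 ≈ 0.7521

0.560 ≤ PN ≤ 0.752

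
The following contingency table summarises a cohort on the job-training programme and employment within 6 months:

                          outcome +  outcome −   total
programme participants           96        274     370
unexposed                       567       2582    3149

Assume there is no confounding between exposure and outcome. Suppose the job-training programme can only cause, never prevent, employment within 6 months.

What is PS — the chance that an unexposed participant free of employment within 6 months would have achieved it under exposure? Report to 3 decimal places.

p₁ = P(outcome | exposed) = 96/370 = 0.25946
p₀ = P(outcome | unexposed) = 567/3149 = 0.18006
Under exogeneity and monotonicity, PS = (p₁ − p₀) / (1 − p₀).
PS = (0.25946 − 0.18006) / (1 − 0.18006) = 0.079402 / 0.81994 ≈ 0.0968

PS ≈ 0.097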